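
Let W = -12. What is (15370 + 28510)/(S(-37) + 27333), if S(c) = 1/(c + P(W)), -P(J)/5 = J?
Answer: 50462/31433 ≈ 1.6054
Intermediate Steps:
P(J) = -5*J
S(c) = 1/(60 + c) (S(c) = 1/(c - 5*(-12)) = 1/(c + 60) = 1/(60 + c))
(15370 + 28510)/(S(-37) + 27333) = (15370 + 28510)/(1/(60 - 37) + 27333) = 43880/(1/23 + 27333) = 43880/(628660/23) = 43880*(23/628660) = 50462/31433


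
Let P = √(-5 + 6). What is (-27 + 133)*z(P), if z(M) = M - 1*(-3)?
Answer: 424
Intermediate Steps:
P = 1 (P = √1 = 1)
z(M) = 3 + M (z(M) = M + 3 = 3 + M)
(-27 + 133)*z(P) = (-27 + 133)*(3 + 1) = 106*4 = 424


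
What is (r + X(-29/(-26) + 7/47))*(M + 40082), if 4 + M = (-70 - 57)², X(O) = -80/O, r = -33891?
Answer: -589716593297/309 ≈ -1.9085e+9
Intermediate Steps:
M = 16125 (M = -4 + (-70 - 57)² = -4 + (-127)² = -4 + 16129 = 16125)
(r + X(-29/(-26) + 7/47))*(M + 40082) = (-33891 - 80/(-29/(-26) + 7/47))*(16125 + 40082) = (-33891 - 80/(-29*(-1/26) + 7*(1/47)))*56207 = (-33891 - 80/(29/26 + 7/47))*56207 = (-33891 - 80/1545/1222)*56207 = (-33891 - 80*1222/1545)*56207 = (-33891 - 19552/309)*56207 = -10491871/309*56207 = -589716593297/309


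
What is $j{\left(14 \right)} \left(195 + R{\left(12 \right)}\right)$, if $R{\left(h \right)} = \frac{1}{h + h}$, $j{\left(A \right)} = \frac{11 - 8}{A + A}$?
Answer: $\frac{4681}{224} \approx 20.897$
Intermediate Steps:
$j{\left(A \right)} = \frac{3}{2 A}$
$R{\left(h \right)} = \frac{1}{2 h}$
$j{\left(14 \right)} \left(195 + R{\left(12 \right)}\right) = \frac{3}{2 \cdot 14} \left(195 + \frac{1}{2 \cdot 12}\right) = \frac{3}{2} \cdot \frac{1}{14} \left(195 + \frac{1}{2} \cdot \frac{1}{12}\right) = \frac{3 \left(195 + \frac{1}{24}\right)}{28} = \frac{3}{28} \cdot \frac{4681}{24} = \frac{4681}{224}$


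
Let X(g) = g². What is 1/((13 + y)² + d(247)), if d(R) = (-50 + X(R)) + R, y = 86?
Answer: 1/71007 ≈ 1.4083e-5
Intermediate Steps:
d(R) = -50 + R + R² (d(R) = (-50 + R²) + R = -50 + R + R²)
1/((13 + y)² + d(247)) = 1/((13 + 86)² + (-50 + 247 + 247²)) = 1/(99² + (-50 + 247 + 61009)) = 1/(9801 + 61206) = 1/71007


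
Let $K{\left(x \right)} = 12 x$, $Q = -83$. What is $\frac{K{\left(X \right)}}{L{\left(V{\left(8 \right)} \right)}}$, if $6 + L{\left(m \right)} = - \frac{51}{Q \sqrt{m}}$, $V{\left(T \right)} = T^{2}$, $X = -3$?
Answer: $\frac{2656}{437} \approx 6.0778$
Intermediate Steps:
$L{\left(m \right)} = -6 + \frac{51}{83 \sqrt{m}}$ ($L{\left(m \right)} = -6 - \frac{51}{\left(-83\right) \sqrt{m}} = -6 - 51 \left(- \frac{1}{83 \sqrt{m}}\right) = -6 + \frac{51}{83 \sqrt{m}}$)
$\frac{K{\left(X \right)}}{L{\left(V{\left(8 \right)} \right)}} = \frac{12 \left(-3\right)}{-6 + \frac{51}{83 \cdot 8}} = - \frac{36}{-6 + \frac{51}{83 \cdot 8}} = - \frac{36}{-6 + \frac{51}{83} \cdot \frac{1}{8}} = - \frac{36}{-6 + \frac{51}{664}} = - \frac{36}{- \frac{3933}{664}} = \left(-36\right) \left(- \frac{664}{3933}\right) = \frac{2656}{437}$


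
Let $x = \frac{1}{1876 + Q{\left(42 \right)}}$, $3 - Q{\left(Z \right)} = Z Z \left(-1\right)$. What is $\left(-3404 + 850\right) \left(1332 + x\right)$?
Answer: $- \frac{12393226258}{3643} \approx -3.4019 \cdot 10^{6}$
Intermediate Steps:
$Q{\left(Z \right)} = 3 + Z^{2}$ ($Q{\left(Z \right)} = 3 - Z Z \left(-1\right) = 3 - Z^{2} \left(-1\right) = 3 - - Z^{2} = 3 + Z^{2}$)
$x = \frac{1}{3643}$ ($x = \frac{1}{1876 + \left(3 + 42^{2}\right)} = \frac{1}{1876 + \left(3 + 1764\right)} = \frac{1}{1876 + 1767} = \frac{1}{3643} \approx 0.0002745$)
$\left(-3404 + 850\right) \left(1332 + x\right) = \left(-3404 + 850\right) \left(1332 + \frac{1}{3643}\right) = \left(-2554\right) \frac{4852477}{3643} = - \frac{12393226258}{3643}$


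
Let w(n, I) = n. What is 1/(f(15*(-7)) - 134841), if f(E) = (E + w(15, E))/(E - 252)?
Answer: -119/16046049 ≈ -7.4162e-6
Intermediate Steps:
f(E) = (15 + E)/(-252 + E) (f(E) = (E + 15)/(E - 252) = (15 + E)/(-252 + E))
1/(f(15*(-7)) - 134841) = 1/((15 + 15*(-7))/(-252 + 15*(-7)) - 134841) = 1/((15 - 105)/(-252 - 105) - 134841) = 1/(-90/(-357) - 134841) = 1/(-1/357*(-90) - 134841) = 1/(30/119 - 134841) = 1/(-16046049/119) = -119/16046049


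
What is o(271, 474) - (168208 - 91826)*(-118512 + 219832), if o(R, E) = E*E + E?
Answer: -7738799090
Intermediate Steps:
o(R, E) = E + E**2 (o(R, E) = E**2 + E = E + E**2)
o(271, 474) - (168208 - 91826)*(-118512 + 219832) = 474*(1 + 474) - (168208 - 91826)*(-118512 + 219832) = 474*475 - 76382*101320 = 225150 - 1*7739024240 = 225150 - 7739024240 = -7738799090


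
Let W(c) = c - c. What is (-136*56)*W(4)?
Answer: 0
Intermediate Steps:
W(c) = 0
(-136*56)*W(4) = -136*56*0 = -7616*0 = 0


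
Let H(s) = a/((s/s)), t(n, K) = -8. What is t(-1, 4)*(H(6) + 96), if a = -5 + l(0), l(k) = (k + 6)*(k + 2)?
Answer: -824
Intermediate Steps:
l(k) = (2 + k)*(6 + k) (l(k) = (6 + k)*(2 + k) = (2 + k)*(6 + k))
a = 7 (a = -5 + (12 + 0² + 8*0) = -5 + (12 + 0 + 0) = -5 + 12 = 7)
H(s) = 7 (H(s) = 7/((s/s)) = 7/1 = 7*1 = 7)
t(-1, 4)*(H(6) + 96) = -8*(7 + 96) = -8*103 = -824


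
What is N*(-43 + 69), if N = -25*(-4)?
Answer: 2600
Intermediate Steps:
N = 100
N*(-43 + 69) = 100*(-43 + 69) = 100*26 = 2600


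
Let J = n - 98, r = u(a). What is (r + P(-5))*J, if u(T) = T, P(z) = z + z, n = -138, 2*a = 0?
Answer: 2360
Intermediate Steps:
a = 0 (a = (1/2)*0 = 0)
P(z) = 2*z
r = 0
J = -236 (J = -138 - 98 = -236)
(r + P(-5))*J = (0 + 2*(-5))*(-236) = (0 - 10)*(-236) = -10*(-236) = 2360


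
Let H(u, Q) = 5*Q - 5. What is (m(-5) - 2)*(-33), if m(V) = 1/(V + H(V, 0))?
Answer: 693/10 ≈ 69.300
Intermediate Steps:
H(u, Q) = -5 + 5*Q
m(V) = 1/(-5 + V) (m(V) = 1/(V + (-5 + 5*0)) = 1/(V + (-5 + 0)) = 1/(V - 5) = 1/(-5 + V))
(m(-5) - 2)*(-33) = (1/(-5 - 5) - 2)*(-33) = (1/(-10) - 2)*(-33) = (-⅒ - 2)*(-33) = -21/10*(-33) = 693/10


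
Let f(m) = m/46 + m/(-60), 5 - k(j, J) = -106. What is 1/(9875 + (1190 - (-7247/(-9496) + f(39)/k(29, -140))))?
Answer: 121216440/1341167184611 ≈ 9.0381e-5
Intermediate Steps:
k(j, J) = 111 (k(j, J) = 5 - 1*(-106) = 5 + 106 = 111)
f(m) = 7*m/1380 (f(m) = m*(1/46) + m*(-1/60) = m/46 - m/60 = 7*m/1380)
1/(9875 + (1190 - (-7247/(-9496) + f(39)/k(29, -140)))) = 1/(9875 + (1190 - (-7247/(-9496) + ((7/1380)*39)/111))) = 1/(9875 + (1190 - (-7247*(-1/9496) + (91/460)*(1/111)))) = 1/(9875 + (1190 - (7247/9496 + 91/51060))) = 1/(9875 + (1190 - 1*92723989/121216440)) = 1/(9875 + (1190 - 92723989/121216440)) = 1/(9875 + 144154839611/121216440) = 1/(1341167184611/121216440) = 121216440/1341167184611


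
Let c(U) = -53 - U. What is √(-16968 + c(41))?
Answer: I*√17062 ≈ 130.62*I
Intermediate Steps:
√(-16968 + c(41)) = √(-16968 + (-53 - 1*41)) = √(-16968 + (-53 - 41)) = √(-16968 - 94) = √(-17062) = I*√17062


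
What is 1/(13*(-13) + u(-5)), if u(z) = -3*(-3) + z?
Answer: -1/165 ≈ -0.0060606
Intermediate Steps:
u(z) = 9 + z
1/(13*(-13) + u(-5)) = 1/(13*(-13) + (9 - 5)) = 1/(-169 + 4) = 1/(-165) = -1/165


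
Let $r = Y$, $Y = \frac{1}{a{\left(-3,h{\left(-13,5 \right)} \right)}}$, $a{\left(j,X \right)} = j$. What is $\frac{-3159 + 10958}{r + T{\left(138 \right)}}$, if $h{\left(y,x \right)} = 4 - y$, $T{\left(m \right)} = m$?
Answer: $\frac{23397}{413} \approx 56.651$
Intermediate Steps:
$Y = - \frac{1}{3}$ ($Y = \frac{1}{-3} = - \frac{1}{3} \approx -0.33333$)
$r = - \frac{1}{3} \approx -0.33333$
$\frac{-3159 + 10958}{r + T{\left(138 \right)}} = \frac{-3159 + 10958}{- \frac{1}{3} + 138} = \frac{7799}{\frac{413}{3}} = 7799 \cdot \frac{3}{413} = \frac{23397}{413}$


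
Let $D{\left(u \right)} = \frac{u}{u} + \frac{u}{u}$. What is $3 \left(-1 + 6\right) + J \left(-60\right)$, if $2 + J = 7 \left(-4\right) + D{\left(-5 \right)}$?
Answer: $1695$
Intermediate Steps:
$D{\left(u \right)} = 2$ ($D{\left(u \right)} = 1 + 1 = 2$)
$J = -28$ ($J = -2 + \left(7 \left(-4\right) + 2\right) = -2 + \left(-28 + 2\right) = -2 - 26 = -28$)
$3 \left(-1 + 6\right) + J \left(-60\right) = 3 \left(-1 + 6\right) - -1680 = 3 \cdot 5 + 1680 = 15 + 1680 = 1695$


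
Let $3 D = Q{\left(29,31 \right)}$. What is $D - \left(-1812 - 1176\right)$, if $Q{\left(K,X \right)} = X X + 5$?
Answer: $3310$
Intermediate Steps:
$Q{\left(K,X \right)} = 5 + X^{2}$ ($Q{\left(K,X \right)} = X^{2} + 5 = 5 + X^{2}$)
$D = 322$ ($D = \frac{5 + 31^{2}}{3} = \frac{5 + 961}{3} = \frac{1}{3} \cdot 966 = 322$)
$D - \left(-1812 - 1176\right) = 322 - \left(-1812 - 1176\right) = 322 - -2988 = 322 + 2988 = 3310$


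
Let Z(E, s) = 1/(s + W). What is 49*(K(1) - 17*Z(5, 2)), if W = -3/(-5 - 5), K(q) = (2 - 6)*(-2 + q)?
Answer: -3822/23 ≈ -166.17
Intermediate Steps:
K(q) = 8 - 4*q (K(q) = -4*(-2 + q) = 8 - 4*q)
W = 3/10 (W = -3/(-10) = -3*(-⅒) = 3/10 ≈ 0.30000)
Z(E, s) = 1/(3/10 + s) (Z(E, s) = 1/(s + 3/10) = 1/(3/10 + s))
49*(K(1) - 17*Z(5, 2)) = 49*((8 - 4*1) - 170/(3 + 10*2)) = 49*((8 - 4) - 170/(3 + 20)) = 49*(4 - 170/23) = 49*(-78/23) = -3822/23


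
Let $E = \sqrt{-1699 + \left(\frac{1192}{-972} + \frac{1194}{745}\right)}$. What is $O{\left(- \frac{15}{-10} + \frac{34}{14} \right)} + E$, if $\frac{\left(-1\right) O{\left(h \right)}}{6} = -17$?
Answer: $102 + \frac{i \sqrt{687285594255}}{20115} \approx 102.0 + 41.214 i$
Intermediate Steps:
$O{\left(h \right)} = 102$ ($O{\left(h \right)} = \left(-6\right) \left(-17\right) = 102$)
$E = \frac{i \sqrt{687285594255}}{20115}$ ($E = \sqrt{-1699 + \left(1192 \left(- \frac{1}{972}\right) + 1194 \cdot \frac{1}{745}\right)} = \sqrt{-1699 + \left(- \frac{298}{243} + \frac{1194}{745}\right)} = \sqrt{-1699 + \frac{68132}{181035}} = \sqrt{- \frac{307510333}{181035}} = \frac{i \sqrt{687285594255}}{20115} \approx 41.214 i$)
$O{\left(- \frac{15}{-10} + \frac{34}{14} \right)} + E = 102 + \frac{i \sqrt{687285594255}}{20115}$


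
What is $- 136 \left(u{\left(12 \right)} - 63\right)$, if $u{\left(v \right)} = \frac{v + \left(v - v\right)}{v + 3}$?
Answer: $\frac{42296}{5} \approx 8459.2$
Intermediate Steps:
$u{\left(v \right)} = \frac{v}{3 + v}$ ($u{\left(v \right)} = \frac{v + 0}{3 + v} = \frac{v}{3 + v}$)
$- 136 \left(u{\left(12 \right)} - 63\right) = - 136 \left(\frac{12}{3 + 12} - 63\right) = - 136 \left(\frac{12}{15} - 63\right) = - 136 \left(12 \cdot \frac{1}{15} - 63\right) = - 136 \left(\frac{4}{5} - 63\right) = \left(-136\right) \left(- \frac{311}{5}\right) = \frac{42296}{5}$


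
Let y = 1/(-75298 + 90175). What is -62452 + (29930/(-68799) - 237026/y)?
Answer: -242605793606876/68799 ≈ -3.5263e+9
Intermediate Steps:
y = 1/14877 ≈ 6.7218e-5
-62452 + (29930/(-68799) - 237026/y) = -62452 + (29930/(-68799) - 237026/1/14877) = -62452 + (29930*(-1/68799) - 237026*14877) = -62452 + (-29930/68799 - 3526235802) = -62452 - 242601496971728/68799 = -242605793606876/68799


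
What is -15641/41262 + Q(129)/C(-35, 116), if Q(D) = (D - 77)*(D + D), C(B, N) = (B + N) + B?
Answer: 12018511/41262 ≈ 291.27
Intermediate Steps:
C(B, N) = N + 2*B
Q(D) = 2*D*(-77 + D) (Q(D) = (-77 + D)*(2*D) = 2*D*(-77 + D))
-15641/41262 + Q(129)/C(-35, 116) = -15641/41262 + (2*129*(-77 + 129))/(116 + 2*(-35)) = -15641*1/41262 + (2*129*52)/(116 - 70) = -15641/41262 + 13416/46 = -15641/41262 + 13416*(1/46) = -15641/41262 + 6708/23 = 12018511/41262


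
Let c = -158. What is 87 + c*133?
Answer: -20927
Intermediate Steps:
87 + c*133 = 87 - 158*133 = 87 - 21014 = -20927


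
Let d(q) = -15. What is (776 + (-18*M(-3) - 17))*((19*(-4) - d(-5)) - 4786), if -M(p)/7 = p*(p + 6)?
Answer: 1817625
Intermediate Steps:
M(p) = -7*p*(6 + p) (M(p) = -7*p*(p + 6) = -7*p*(6 + p))
(776 + (-18*M(-3) - 17))*((19*(-4) - d(-5)) - 4786) = (776 + (-(-126)*(-3)*(6 - 3) - 17))*((19*(-4) - 1*(-15)) - 4786) = (776 + (-(-126)*(-3)*3 - 17))*((-76 + 15) - 4786) = (776 + (-18*63 - 17))*(-61 - 4786) = (776 + (-1134 - 17))*(-4847) = (776 - 1151)*(-4847) = -375*(-4847) = 1817625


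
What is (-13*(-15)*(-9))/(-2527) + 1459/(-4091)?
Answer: 3492812/10337957 ≈ 0.33786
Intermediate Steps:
(-13*(-15)*(-9))/(-2527) + 1459/(-4091) = (195*(-9))*(-1/2527) + 1459*(-1/4091) = -1755*(-1/2527) - 1459/4091 = 1755/2527 - 1459/4091 = 3492812/10337957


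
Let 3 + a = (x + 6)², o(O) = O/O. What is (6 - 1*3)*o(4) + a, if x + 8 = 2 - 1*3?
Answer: 9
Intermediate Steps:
x = -9 (x = -8 + (2 - 1*3) = -8 + (2 - 3) = -8 - 1 = -9)
o(O) = 1
a = 6 (a = -3 + (-9 + 6)² = -3 + (-3)² = -3 + 9 = 6)
(6 - 1*3)*o(4) + a = (6 - 1*3)*1 + 6 = (6 - 3)*1 + 6 = 3*1 + 6 = 3 + 6 = 9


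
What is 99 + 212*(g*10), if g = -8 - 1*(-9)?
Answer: 2219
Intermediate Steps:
g = 1 (g = -8 + 9 = 1)
99 + 212*(g*10) = 99 + 212*(1*10) = 99 + 212*10 = 99 + 2120 = 2219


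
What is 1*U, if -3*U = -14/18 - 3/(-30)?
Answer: 61/270 ≈ 0.22593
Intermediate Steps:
U = 61/270 (U = -(-14/18 - 3/(-30))/3 = -(-14*1/18 - 3*(-1/30))/3 = -(-7/9 + ⅒)/3 = -⅓*(-61/90) = 61/270 ≈ 0.22593)
1*U = 1*(61/270) = 61/270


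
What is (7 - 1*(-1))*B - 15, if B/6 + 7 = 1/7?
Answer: -2409/7 ≈ -344.14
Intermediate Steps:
B = -288/7 (B = -42 + 6/7 = -288/7 ≈ -41.143)
(7 - 1*(-1))*B - 15 = (7 - 1*(-1))*(-288/7) - 15 = (7 + 1)*(-288/7) - 15 = 8*(-288/7) - 15 = -2304/7 - 15 = -2409/7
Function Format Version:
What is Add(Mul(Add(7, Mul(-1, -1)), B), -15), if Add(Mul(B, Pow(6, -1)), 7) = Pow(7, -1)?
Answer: Rational(-2409, 7) ≈ -344.14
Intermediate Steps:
B = Rational(-288, 7) (B = Add(-42, Mul(6, Pow(7, -1))) = Add(-42, Mul(6, Rational(1, 7))) = Add(-42, Rational(6, 7)) = Rational(-288, 7) ≈ -41.143)
Add(Mul(Add(7, Mul(-1, -1)), B), -15) = Add(Mul(Add(7, Mul(-1, -1)), Rational(-288, 7)), -15) = Add(Mul(Add(7, 1), Rational(-288, 7)), -15) = Add(Mul(8, Rational(-288, 7)), -15) = Add(Rational(-2304, 7), -15) = Rational(-2409, 7)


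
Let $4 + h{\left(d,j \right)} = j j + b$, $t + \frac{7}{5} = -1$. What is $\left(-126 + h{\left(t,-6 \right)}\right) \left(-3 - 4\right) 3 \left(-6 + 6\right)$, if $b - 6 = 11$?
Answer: $0$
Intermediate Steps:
$t = - \frac{12}{5}$ ($t = - \frac{7}{5} - 1 = - \frac{12}{5} \approx -2.4$)
$b = 17$ ($b = 6 + 11 = 17$)
$h{\left(d,j \right)} = 13 + j^{2}$ ($h{\left(d,j \right)} = -4 + \left(j j + 17\right) = -4 + \left(j^{2} + 17\right) = -4 + \left(17 + j^{2}\right) = 13 + j^{2}$)
$\left(-126 + h{\left(t,-6 \right)}\right) \left(-3 - 4\right) 3 \left(-6 + 6\right) = \left(-126 + \left(13 + \left(-6\right)^{2}\right)\right) \left(-3 - 4\right) 3 \left(-6 + 6\right) = \left(-126 + \left(13 + 36\right)\right) \left(-7\right) 3 \cdot 0 = \left(-126 + 49\right) \left(\left(-21\right) 0\right) = \left(-77\right) 0 = 0$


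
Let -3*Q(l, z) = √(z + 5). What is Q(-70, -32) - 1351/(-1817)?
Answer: 1351/1817 - I*√3 ≈ 0.74353 - 1.732*I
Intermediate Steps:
Q(l, z) = -√(5 + z)/3 (Q(l, z) = -√(z + 5)/3 = -√(5 + z)/3)
Q(-70, -32) - 1351/(-1817) = -√(5 - 32)/3 - 1351/(-1817) = -I*√3 - 1351*(-1/1817) = -I*√3 + 1351/1817 = 1351/1817 - I*√3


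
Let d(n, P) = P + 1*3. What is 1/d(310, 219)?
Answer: 1/222 ≈ 0.0045045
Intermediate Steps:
d(n, P) = 3 + P (d(n, P) = P + 3 = 3 + P)
1/d(310, 219) = 1/(3 + 219) = 1/222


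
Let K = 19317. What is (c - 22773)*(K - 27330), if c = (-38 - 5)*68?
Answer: 205910061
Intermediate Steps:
c = -2924 (c = -43*68 = -2924)
(c - 22773)*(K - 27330) = (-2924 - 22773)*(19317 - 27330) = -25697*(-8013) = 205910061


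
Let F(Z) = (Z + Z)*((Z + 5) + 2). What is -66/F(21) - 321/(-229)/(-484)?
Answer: -80132/1357741 ≈ -0.059019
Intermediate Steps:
F(Z) = 2*Z*(7 + Z) (F(Z) = (2*Z)*((5 + Z) + 2) = (2*Z)*(7 + Z) = 2*Z*(7 + Z))
-66/F(21) - 321/(-229)/(-484) = -66*1/(42*(7 + 21)) - 321/(-229)/(-484) = -66/(2*21*28) - 321*(-1/229)*(-1/484) = -66/1176 + (321/229)*(-1/484) = -66*1/1176 - 321/110836 = -11/196 - 321/110836 = -80132/1357741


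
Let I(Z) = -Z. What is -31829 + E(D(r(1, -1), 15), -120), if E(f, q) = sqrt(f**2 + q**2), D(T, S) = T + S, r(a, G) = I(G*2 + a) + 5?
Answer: -31829 + 3*sqrt(1649) ≈ -31707.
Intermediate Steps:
r(a, G) = 5 - a - 2*G (r(a, G) = -(G*2 + a) + 5 = -(2*G + a) + 5 = -(a + 2*G) + 5 = (-a - 2*G) + 5 = 5 - a - 2*G)
D(T, S) = S + T
-31829 + E(D(r(1, -1), 15), -120) = -31829 + sqrt((15 + (5 - 1*1 - 2*(-1)))**2 + (-120)**2) = -31829 + sqrt((15 + (5 - 1 + 2))**2 + 14400) = -31829 + sqrt((15 + 6)**2 + 14400) = -31829 + sqrt(21**2 + 14400) = -31829 + sqrt(441 + 14400) = -31829 + sqrt(14841) = -31829 + 3*sqrt(1649)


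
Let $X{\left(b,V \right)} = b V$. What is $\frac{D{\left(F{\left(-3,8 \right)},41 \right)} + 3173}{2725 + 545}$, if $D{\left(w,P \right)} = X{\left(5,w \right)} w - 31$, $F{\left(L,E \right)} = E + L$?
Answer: $\frac{1089}{1090} \approx 0.99908$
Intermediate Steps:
$X{\left(b,V \right)} = V b$
$D{\left(w,P \right)} = -31 + 5 w^{2}$ ($D{\left(w,P \right)} = w 5 w - 31 = 5 w w - 31 = 5 w^{2} - 31 = -31 + 5 w^{2}$)
$\frac{D{\left(F{\left(-3,8 \right)},41 \right)} + 3173}{2725 + 545} = \frac{\left(-31 + 5 \left(8 - 3\right)^{2}\right) + 3173}{2725 + 545} = \frac{\left(-31 + 5 \cdot 5^{2}\right) + 3173}{3270} = \left(\left(-31 + 5 \cdot 25\right) + 3173\right) \frac{1}{3270} = \left(\left(-31 + 125\right) + 3173\right) \frac{1}{3270} = \left(94 + 3173\right) \frac{1}{3270} = 3267 \cdot \frac{1}{3270} = \frac{1089}{1090}$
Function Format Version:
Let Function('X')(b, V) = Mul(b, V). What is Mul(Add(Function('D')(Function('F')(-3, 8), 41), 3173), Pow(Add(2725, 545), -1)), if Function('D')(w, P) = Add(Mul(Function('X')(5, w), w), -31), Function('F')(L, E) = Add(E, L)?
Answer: Rational(1089, 1090) ≈ 0.99908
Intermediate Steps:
Function('X')(b, V) = Mul(V, b)
Function('D')(w, P) = Add(-31, Mul(5, Pow(w, 2))) (Function('D')(w, P) = Add(Mul(Mul(w, 5), w), -31) = Add(Mul(Mul(5, w), w), -31) = Add(Mul(5, Pow(w, 2)), -31) = Add(-31, Mul(5, Pow(w, 2))))
Mul(Add(Function('D')(Function('F')(-3, 8), 41), 3173), Pow(Add(2725, 545), -1)) = Mul(Add(Add(-31, Mul(5, Pow(Add(8, -3), 2))), 3173), Pow(Add(2725, 545), -1)) = Mul(Add(Add(-31, Mul(5, Pow(5, 2))), 3173), Pow(3270, -1)) = Mul(Add(Add(-31, Mul(5, 25)), 3173), Rational(1, 3270)) = Mul(Add(Add(-31, 125), 3173), Rational(1, 3270)) = Mul(Add(94, 3173), Rational(1, 3270)) = Mul(3267, Rational(1, 3270)) = Rational(1089, 1090)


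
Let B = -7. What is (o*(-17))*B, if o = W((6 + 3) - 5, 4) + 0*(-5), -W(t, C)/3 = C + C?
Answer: -2856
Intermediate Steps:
W(t, C) = -6*C (W(t, C) = -3*(C + C) = -6*C)
o = -24 (o = -6*4 + 0*(-5) = -24 + 0 = -24)
(o*(-17))*B = -24*(-17)*(-7) = 408*(-7) = -2856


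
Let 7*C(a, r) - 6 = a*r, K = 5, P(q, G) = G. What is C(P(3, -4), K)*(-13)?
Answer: 26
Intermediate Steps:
C(a, r) = 6/7 + a*r/7 (C(a, r) = 6/7 + (a*r)/7 = 6/7 + a*r/7)
C(P(3, -4), K)*(-13) = (6/7 + (⅐)*(-4)*5)*(-13) = (6/7 - 20/7)*(-13) = -2*(-13) = 26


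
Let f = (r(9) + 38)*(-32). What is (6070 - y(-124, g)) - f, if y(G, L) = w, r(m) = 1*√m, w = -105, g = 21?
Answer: 7487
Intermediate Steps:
r(m) = √m
y(G, L) = -105
f = -1312 (f = (√9 + 38)*(-32) = (3 + 38)*(-32) = 41*(-32) = -1312)
(6070 - y(-124, g)) - f = (6070 - 1*(-105)) - 1*(-1312) = (6070 + 105) + 1312 = 6175 + 1312 = 7487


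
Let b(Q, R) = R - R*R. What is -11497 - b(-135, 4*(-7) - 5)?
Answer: -10375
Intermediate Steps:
b(Q, R) = R - R**2
-11497 - b(-135, 4*(-7) - 5) = -11497 - (4*(-7) - 5)*(1 - (4*(-7) - 5)) = -11497 - (-28 - 5)*(1 - (-28 - 5)) = -11497 - (-33)*(1 - 1*(-33)) = -11497 - (-33)*(1 + 33) = -11497 - (-33)*34 = -11497 - 1*(-1122) = -11497 + 1122 = -10375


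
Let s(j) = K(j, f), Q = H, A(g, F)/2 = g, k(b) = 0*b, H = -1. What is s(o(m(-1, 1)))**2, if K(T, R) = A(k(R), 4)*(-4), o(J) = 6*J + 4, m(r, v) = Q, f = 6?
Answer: 0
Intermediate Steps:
k(b) = 0
A(g, F) = 2*g
Q = -1
m(r, v) = -1
o(J) = 4 + 6*J
K(T, R) = 0 (K(T, R) = (2*0)*(-4) = 0*(-4) = 0)
s(j) = 0
s(o(m(-1, 1)))**2 = 0**2 = 0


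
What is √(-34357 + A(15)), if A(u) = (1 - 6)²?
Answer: 2*I*√8583 ≈ 185.29*I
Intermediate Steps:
A(u) = 25 (A(u) = (-5)² = 25)
√(-34357 + A(15)) = √(-34357 + 25) = √(-34332) = 2*I*√8583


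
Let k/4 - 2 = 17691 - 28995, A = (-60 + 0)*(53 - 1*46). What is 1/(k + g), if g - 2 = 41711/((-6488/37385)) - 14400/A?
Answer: -45416/12967078721 ≈ -3.5024e-6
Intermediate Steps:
A = -420 (A = -60*(53 - 46) = -60*7 = -420)
k = -45208 (k = 8 + 4*(17691 - 28995) = 8 + 4*(-11304) = 8 - 45216 = -45208)
g = -10913912193/45416 (g = 2 + (41711/((-6488/37385)) - 14400/(-420)) = 2 + (41711/((-6488*1/37385)) - 14400*(-1/420)) = 2 + (41711/(-6488/37385) + 240/7) = 2 + (41711*(-37385/6488) + 240/7) = 2 + (-1559365735/6488 + 240/7) = 2 - 10914003025/45416 = -10913912193/45416 ≈ -2.4031e+5)
1/(k + g) = 1/(-45208 - 10913912193/45416) = 1/(-12967078721/45416) = -45416/12967078721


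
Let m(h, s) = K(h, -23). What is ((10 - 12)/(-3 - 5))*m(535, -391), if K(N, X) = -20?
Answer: -5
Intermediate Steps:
m(h, s) = -20
((10 - 12)/(-3 - 5))*m(535, -391) = ((10 - 12)/(-3 - 5))*(-20) = -2/(-8)*(-20) = -2*(-1/8)*(-20) = (1/4)*(-20) = -5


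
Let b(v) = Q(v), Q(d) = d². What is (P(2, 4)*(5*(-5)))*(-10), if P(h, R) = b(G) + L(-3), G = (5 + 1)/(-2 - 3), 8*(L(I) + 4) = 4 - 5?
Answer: -2685/4 ≈ -671.25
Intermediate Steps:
L(I) = -33/8 (L(I) = -4 + (4 - 5)/8 = -4 + (⅛)*(-1) = -4 - ⅛ = -33/8)
G = -6/5 (G = 6/(-5) = 6*(-⅕) = -6/5 ≈ -1.2000)
b(v) = v²
P(h, R) = -537/200 (P(h, R) = (-6/5)² - 33/8 = 36/25 - 33/8 = -537/200)
(P(2, 4)*(5*(-5)))*(-10) = -537*(-5)/40*(-10) = -537/200*(-25)*(-10) = (537/8)*(-10) = -2685/4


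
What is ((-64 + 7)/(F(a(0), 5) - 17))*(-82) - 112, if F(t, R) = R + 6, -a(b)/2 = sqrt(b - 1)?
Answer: -891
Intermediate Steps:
a(b) = -2*sqrt(-1 + b) (a(b) = -2*sqrt(b - 1) = -2*sqrt(-1 + b))
F(t, R) = 6 + R
((-64 + 7)/(F(a(0), 5) - 17))*(-82) - 112 = ((-64 + 7)/((6 + 5) - 17))*(-82) - 112 = -57/(11 - 17)*(-82) - 112 = -57/(-6)*(-82) - 112 = -57*(-1/6)*(-82) - 112 = (19/2)*(-82) - 112 = -779 - 112 = -891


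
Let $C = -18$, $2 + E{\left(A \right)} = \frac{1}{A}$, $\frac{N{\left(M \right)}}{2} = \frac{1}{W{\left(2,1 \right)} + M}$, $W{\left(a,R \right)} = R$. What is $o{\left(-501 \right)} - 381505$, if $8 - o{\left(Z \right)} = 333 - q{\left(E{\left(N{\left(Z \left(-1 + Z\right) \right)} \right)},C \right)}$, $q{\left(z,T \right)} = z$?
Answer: $- \frac{512161}{2} \approx -2.5608 \cdot 10^{5}$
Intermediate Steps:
$N{\left(M \right)} = \frac{2}{1 + M}$
$E{\left(A \right)} = -2 + \frac{1}{A}$
$o{\left(Z \right)} = - \frac{653}{2} + \frac{Z \left(-1 + Z\right)}{2}$ ($o{\left(Z \right)} = 8 - \left(333 - \left(-2 + \frac{1}{2 \frac{1}{1 + Z \left(-1 + Z\right)}}\right)\right) = 8 - \left(333 - \left(-2 + \left(\frac{1}{2} + \frac{Z \left(-1 + Z\right)}{2}\right)\right)\right) = 8 - \left(333 - \left(- \frac{3}{2} + \frac{Z \left(-1 + Z\right)}{2}\right)\right) = 8 - \left(\frac{669}{2} - \frac{Z \left(-1 + Z\right)}{2}\right) = 8 + \left(- \frac{669}{2} + \frac{Z \left(-1 + Z\right)}{2}\right) = - \frac{653}{2} + \frac{Z \left(-1 + Z\right)}{2}$)
$o{\left(-501 \right)} - 381505 = \left(- \frac{653}{2} + \frac{1}{2} \left(-501\right) \left(-1 - 501\right)\right) - 381505 = \left(- \frac{653}{2} + \frac{1}{2} \left(-501\right) \left(-502\right)\right) - 381505 = \left(- \frac{653}{2} + 125751\right) - 381505 = \frac{250849}{2} - 381505 = - \frac{512161}{2}$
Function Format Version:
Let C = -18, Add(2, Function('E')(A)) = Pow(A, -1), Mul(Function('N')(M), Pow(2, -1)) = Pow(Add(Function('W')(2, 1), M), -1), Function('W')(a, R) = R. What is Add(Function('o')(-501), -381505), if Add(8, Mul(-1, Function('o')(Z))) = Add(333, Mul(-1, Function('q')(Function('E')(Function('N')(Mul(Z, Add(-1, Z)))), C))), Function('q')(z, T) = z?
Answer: Rational(-512161, 2) ≈ -2.5608e+5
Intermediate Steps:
Function('N')(M) = Mul(2, Pow(Add(1, M), -1))
Function('E')(A) = Add(-2, Pow(A, -1))
Function('o')(Z) = Add(Rational(-653, 2), Mul(Rational(1, 2), Z, Add(-1, Z))) (Function('o')(Z) = Add(8, Mul(-1, Add(333, Mul(-1, Add(-2, Pow(Mul(2, Pow(Add(1, Mul(Z, Add(-1, Z))), -1)), -1)))))) = Add(8, Mul(-1, Add(333, Mul(-1, Add(-2, Add(Rational(1, 2), Mul(Rational(1, 2), Z, Add(-1, Z)))))))) = Add(8, Mul(-1, Add(333, Mul(-1, Add(Rational(-3, 2), Mul(Rational(1, 2), Z, Add(-1, Z))))))) = Add(8, Mul(-1, Add(333, Add(Rational(3, 2), Mul(Rational(-1, 2), Z, Add(-1, Z)))))) = Add(8, Mul(-1, Add(Rational(669, 2), Mul(Rational(-1, 2), Z, Add(-1, Z))))) = Add(8, Add(Rational(-669, 2), Mul(Rational(1, 2), Z, Add(-1, Z)))) = Add(Rational(-653, 2), Mul(Rational(1, 2), Z, Add(-1, Z))))
Add(Function('o')(-501), -381505) = Add(Add(Rational(-653, 2), Mul(Rational(1, 2), -501, Add(-1, -501))), -381505) = Add(Add(Rational(-653, 2), Mul(Rational(1, 2), -501, -502)), -381505) = Add(Add(Rational(-653, 2), 125751), -381505) = Add(Rational(250849, 2), -381505) = Rational(-512161, 2)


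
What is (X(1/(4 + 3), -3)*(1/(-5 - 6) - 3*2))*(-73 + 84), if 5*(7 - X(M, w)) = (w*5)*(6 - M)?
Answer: -11524/7 ≈ -1646.3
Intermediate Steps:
X(M, w) = 7 - w*(6 - M) (X(M, w) = 7 - w*5*(6 - M)/5 = 7 - 5*w*(6 - M)/5 = 7 - w*(6 - M))
(X(1/(4 + 3), -3)*(1/(-5 - 6) - 3*2))*(-73 + 84) = ((7 - 6*(-3) - 3/(4 + 3))*(1/(-5 - 6) - 3*2))*(-73 + 84) = ((7 + 18 - 3/7)*(1/(-11) - 6))*11 = ((7 + 18 + (⅐)*(-3))*(-1/11 - 6))*11 = ((7 + 18 - 3/7)*(-67/11))*11 = ((172/7)*(-67/11))*11 = -11524/77*11 = -11524/7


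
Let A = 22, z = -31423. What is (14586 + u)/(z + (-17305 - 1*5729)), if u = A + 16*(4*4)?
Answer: -14864/54457 ≈ -0.27295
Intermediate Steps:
u = 278 (u = 22 + 16*(4*4) = 22 + 16*16 = 22 + 256 = 278)
(14586 + u)/(z + (-17305 - 1*5729)) = (14586 + 278)/(-31423 + (-17305 - 1*5729)) = 14864/(-31423 + (-17305 - 5729)) = 14864/(-31423 - 23034) = 14864/(-54457) = 14864*(-1/54457) = -14864/54457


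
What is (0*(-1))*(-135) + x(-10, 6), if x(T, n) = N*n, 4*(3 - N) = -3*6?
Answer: 45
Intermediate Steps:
N = 15/2 (N = 3 - (-3)*6/4 = 3 - ¼*(-18) = 3 + 9/2 = 15/2 ≈ 7.5000)
x(T, n) = 15*n/2
(0*(-1))*(-135) + x(-10, 6) = (0*(-1))*(-135) + (15/2)*6 = 0*(-135) + 45 = 0 + 45 = 45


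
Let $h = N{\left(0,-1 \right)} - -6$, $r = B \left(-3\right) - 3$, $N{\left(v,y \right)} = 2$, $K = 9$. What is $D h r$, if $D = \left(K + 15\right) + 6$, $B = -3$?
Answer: $1440$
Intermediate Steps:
$D = 30$ ($D = \left(9 + 15\right) + 6 = 24 + 6 = 30$)
$r = 6$ ($r = \left(-3\right) \left(-3\right) - 3 = 9 - 3 = 6$)
$h = 8$ ($h = 2 - -6 = 2 + 6 = 8$)
$D h r = 30 \cdot 8 \cdot 6 = 240 \cdot 6 = 1440$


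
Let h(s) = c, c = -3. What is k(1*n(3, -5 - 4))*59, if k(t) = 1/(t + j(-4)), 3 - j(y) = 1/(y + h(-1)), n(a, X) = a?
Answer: 413/43 ≈ 9.6046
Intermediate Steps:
h(s) = -3
j(y) = 3 - 1/(-3 + y) (j(y) = 3 - 1/(y - 3) = 3 - 1/(-3 + y))
k(t) = 1/(22/7 + t) (k(t) = 1/(t + (-10 + 3*(-4))/(-3 - 4)) = 1/(t + (-10 - 12)/(-7)) = 1/(t - 1/7*(-22)) = 1/(t + 22/7) = 1/(22/7 + t))
k(1*n(3, -5 - 4))*59 = (7/(22 + 7*(1*3)))*59 = (7/(22 + 7*3))*59 = (7/(22 + 21))*59 = (7/43)*59 = 413/43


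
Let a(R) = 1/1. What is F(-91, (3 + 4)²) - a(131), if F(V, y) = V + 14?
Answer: -78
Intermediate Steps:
a(R) = 1
F(V, y) = 14 + V
F(-91, (3 + 4)²) - a(131) = (14 - 91) - 1*1 = -77 - 1 = -78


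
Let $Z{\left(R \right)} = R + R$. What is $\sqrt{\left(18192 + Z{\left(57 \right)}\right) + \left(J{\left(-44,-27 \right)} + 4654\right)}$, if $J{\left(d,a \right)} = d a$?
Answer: $2 \sqrt{6037} \approx 155.4$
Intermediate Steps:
$Z{\left(R \right)} = 2 R$
$J{\left(d,a \right)} = a d$
$\sqrt{\left(18192 + Z{\left(57 \right)}\right) + \left(J{\left(-44,-27 \right)} + 4654\right)} = \sqrt{\left(18192 + 2 \cdot 57\right) + \left(\left(-27\right) \left(-44\right) + 4654\right)} = \sqrt{\left(18192 + 114\right) + \left(1188 + 4654\right)} = \sqrt{18306 + 5842} = \sqrt{24148} = 2 \sqrt{6037}$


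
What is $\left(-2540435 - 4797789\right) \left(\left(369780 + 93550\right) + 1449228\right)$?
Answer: $-14034779016992$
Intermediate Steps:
$\left(-2540435 - 4797789\right) \left(\left(369780 + 93550\right) + 1449228\right) = - 7338224 \left(463330 + 1449228\right) = \left(-7338224\right) 1912558 = -14034779016992$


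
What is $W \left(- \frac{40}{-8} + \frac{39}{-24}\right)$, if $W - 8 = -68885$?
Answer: $- \frac{1859679}{8} \approx -2.3246 \cdot 10^{5}$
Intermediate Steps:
$W = -68877$ ($W = 8 - 68885 = -68877$)
$W \left(- \frac{40}{-8} + \frac{39}{-24}\right) = - 68877 \left(- \frac{40}{-8} + \frac{39}{-24}\right) = - 68877 \left(\left(-40\right) \left(- \frac{1}{8}\right) + 39 \left(- \frac{1}{24}\right)\right) = - 68877 \left(5 - \frac{13}{8}\right) = \left(-68877\right) \frac{27}{8} = - \frac{1859679}{8}$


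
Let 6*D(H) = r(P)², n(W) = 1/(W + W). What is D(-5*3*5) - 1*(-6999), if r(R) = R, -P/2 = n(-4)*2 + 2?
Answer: 168025/24 ≈ 7001.0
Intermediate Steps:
n(W) = 1/(2*W)
P = -7/2 (P = -2*(((½)/(-4))*2 + 2) = -2*(((½)*(-¼))*2 + 2) = -2*(-⅛*2 + 2) = -2*(-¼ + 2) = -2*7/4 = -7/2 ≈ -3.5000)
D(H) = 49/24 (D(H) = (-7/2)²/6 = (⅙)*(49/4) = 49/24)
D(-5*3*5) - 1*(-6999) = 49/24 - 1*(-6999) = 49/24 + 6999 = 168025/24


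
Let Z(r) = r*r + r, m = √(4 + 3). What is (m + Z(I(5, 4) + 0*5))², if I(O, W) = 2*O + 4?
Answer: (210 + √7)² ≈ 45218.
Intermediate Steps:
I(O, W) = 4 + 2*O
m = √7 ≈ 2.6458
Z(r) = r + r² (Z(r) = r² + r = r + r²)
(m + Z(I(5, 4) + 0*5))² = (√7 + ((4 + 2*5) + 0*5)*(1 + ((4 + 2*5) + 0*5)))² = (√7 + ((4 + 10) + 0)*(1 + ((4 + 10) + 0)))² = (√7 + (14 + 0)*(1 + (14 + 0)))² = (√7 + 14*(1 + 14))² = (√7 + 14*15)² = (√7 + 210)² = (210 + √7)²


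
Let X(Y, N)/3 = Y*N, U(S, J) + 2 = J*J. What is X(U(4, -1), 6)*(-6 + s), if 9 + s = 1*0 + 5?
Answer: 180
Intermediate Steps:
U(S, J) = -2 + J² (U(S, J) = -2 + J*J = -2 + J²)
X(Y, N) = 3*N*Y (X(Y, N) = 3*(Y*N) = 3*(N*Y) = 3*N*Y)
s = -4 (s = -9 + (1*0 + 5) = -9 + (0 + 5) = -9 + 5 = -4)
X(U(4, -1), 6)*(-6 + s) = (3*6*(-2 + (-1)²))*(-6 - 4) = (3*6*(-2 + 1))*(-10) = (3*6*(-1))*(-10) = -18*(-10) = 180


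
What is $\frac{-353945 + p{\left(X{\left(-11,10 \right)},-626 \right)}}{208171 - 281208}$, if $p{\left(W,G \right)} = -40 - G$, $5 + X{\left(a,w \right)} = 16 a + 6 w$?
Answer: $\frac{353359}{73037} \approx 4.8381$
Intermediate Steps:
$X{\left(a,w \right)} = -5 + 6 w + 16 a$ ($X{\left(a,w \right)} = -5 + \left(16 a + 6 w\right) = -5 + \left(6 w + 16 a\right) = -5 + 6 w + 16 a$)
$\frac{-353945 + p{\left(X{\left(-11,10 \right)},-626 \right)}}{208171 - 281208} = \frac{-353945 - -586}{208171 - 281208} = \frac{-353945 + \left(-40 + 626\right)}{-73037} = \left(-353945 + 586\right) \left(- \frac{1}{73037}\right) = \left(-353359\right) \left(- \frac{1}{73037}\right) = \frac{353359}{73037}$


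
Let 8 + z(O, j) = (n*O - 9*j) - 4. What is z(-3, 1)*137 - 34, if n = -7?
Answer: -34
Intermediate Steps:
z(O, j) = -12 - 9*j - 7*O (z(O, j) = -8 + ((-7*O - 9*j) - 4) = -8 + ((-9*j - 7*O) - 4) = -8 + (-4 - 9*j - 7*O) = -12 - 9*j - 7*O)
z(-3, 1)*137 - 34 = (-12 - 9*1 - 7*(-3))*137 - 34 = (-12 - 9 + 21)*137 - 34 = 0*137 - 34 = 0 - 34 = -34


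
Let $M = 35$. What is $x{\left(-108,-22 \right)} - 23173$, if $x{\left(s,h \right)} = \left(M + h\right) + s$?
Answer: $-23268$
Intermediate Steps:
$x{\left(s,h \right)} = 35 + h + s$ ($x{\left(s,h \right)} = \left(35 + h\right) + s = 35 + h + s$)
$x{\left(-108,-22 \right)} - 23173 = \left(35 - 22 - 108\right) - 23173 = -95 - 23173 = -23268$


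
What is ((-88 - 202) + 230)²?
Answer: 3600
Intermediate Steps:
((-88 - 202) + 230)² = (-290 + 230)² = (-60)² = 3600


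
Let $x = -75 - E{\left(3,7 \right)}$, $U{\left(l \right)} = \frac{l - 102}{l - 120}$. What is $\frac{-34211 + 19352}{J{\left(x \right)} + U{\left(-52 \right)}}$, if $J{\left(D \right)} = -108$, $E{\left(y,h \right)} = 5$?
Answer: $\frac{1277874}{9211} \approx 138.73$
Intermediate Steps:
$U{\left(l \right)} = \frac{-102 + l}{-120 + l}$
$x = -80$ ($x = -75 - 5 = -80$)
$\frac{-34211 + 19352}{J{\left(x \right)} + U{\left(-52 \right)}} = \frac{-34211 + 19352}{-108 + \frac{-102 - 52}{-120 - 52}} = - \frac{14859}{-108 + \frac{1}{-172} \left(-154\right)} = - \frac{14859}{-108 - - \frac{77}{86}} = - \frac{14859}{-108 + \frac{77}{86}} = - \frac{14859}{- \frac{9211}{86}} = \left(-14859\right) \left(- \frac{86}{9211}\right) = \frac{1277874}{9211}$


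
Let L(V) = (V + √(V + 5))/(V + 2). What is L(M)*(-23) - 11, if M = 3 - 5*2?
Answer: -216/5 + 23*I*√2/5 ≈ -43.2 + 6.5054*I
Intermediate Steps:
M = -7 (M = 3 - 10 = -7)
L(V) = (V + √(5 + V))/(2 + V)
L(M)*(-23) - 11 = ((-7 + √(5 - 7))/(2 - 7))*(-23) - 11 = ((-7 + √(-2))/(-5))*(-23) - 11 = -(-7 + I*√2)/5*(-23) - 11 = (7/5 - I*√2/5)*(-23) - 11 = (-161/5 + 23*I*√2/5) - 11 = -216/5 + 23*I*√2/5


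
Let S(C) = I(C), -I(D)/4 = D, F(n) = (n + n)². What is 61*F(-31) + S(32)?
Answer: 234356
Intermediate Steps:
F(n) = 4*n² (F(n) = (2*n)² = 4*n²)
I(D) = -4*D
S(C) = -4*C
61*F(-31) + S(32) = 61*(4*(-31)²) - 4*32 = 61*(4*961) - 128 = 61*3844 - 128 = 234484 - 128 = 234356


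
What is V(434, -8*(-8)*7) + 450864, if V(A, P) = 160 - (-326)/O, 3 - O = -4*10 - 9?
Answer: 11726787/26 ≈ 4.5103e+5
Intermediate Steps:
O = 52 (O = 3 - (-4*10 - 9) = 3 - (-40 - 9) = 3 - 1*(-49) = 3 + 49 = 52)
V(A, P) = 4323/26 (V(A, P) = 160 - (-326)/52 = 160 - 1*(-163/26) = 160 + 163/26 = 4323/26)
V(434, -8*(-8)*7) + 450864 = 4323/26 + 450864 = 11726787/26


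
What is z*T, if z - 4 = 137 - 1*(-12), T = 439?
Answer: 67167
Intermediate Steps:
z = 153 (z = 4 + (137 - 1*(-12)) = 4 + (137 + 12) = 4 + 149 = 153)
z*T = 153*439 = 67167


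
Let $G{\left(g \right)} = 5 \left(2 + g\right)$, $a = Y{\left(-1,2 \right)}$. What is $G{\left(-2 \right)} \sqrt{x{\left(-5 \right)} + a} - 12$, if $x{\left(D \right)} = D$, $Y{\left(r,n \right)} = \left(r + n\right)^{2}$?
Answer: $-12$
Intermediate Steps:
$Y{\left(r,n \right)} = \left(n + r\right)^{2}$
$a = 1$ ($a = \left(2 - 1\right)^{2} = 1^{2} = 1$)
$G{\left(g \right)} = 10 + 5 g$
$G{\left(-2 \right)} \sqrt{x{\left(-5 \right)} + a} - 12 = \left(10 + 5 \left(-2\right)\right) \sqrt{-5 + 1} - 12 = \left(10 - 10\right) \sqrt{-4} - 12 = 0 \cdot 2 i - 12 = 0 - 12 = -12$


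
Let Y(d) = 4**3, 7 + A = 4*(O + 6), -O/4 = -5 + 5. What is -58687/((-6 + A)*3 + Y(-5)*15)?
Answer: -58687/993 ≈ -59.101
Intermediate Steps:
O = 0 (O = -4*(-5 + 5) = -4*0 = 0)
A = 17 (A = -7 + 4*(0 + 6) = -7 + 4*6 = -7 + 24 = 17)
Y(d) = 64
-58687/((-6 + A)*3 + Y(-5)*15) = -58687/((-6 + 17)*3 + 64*15) = -58687/(11*3 + 960) = -58687/(33 + 960) = -58687/993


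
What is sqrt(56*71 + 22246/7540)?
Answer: sqrt(56552424110)/3770 ≈ 63.079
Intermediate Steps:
sqrt(56*71 + 22246/7540) = sqrt(3976 + 22246*(1/7540)) = sqrt(3976 + 11123/3770) = sqrt(15000643/3770) = sqrt(56552424110)/3770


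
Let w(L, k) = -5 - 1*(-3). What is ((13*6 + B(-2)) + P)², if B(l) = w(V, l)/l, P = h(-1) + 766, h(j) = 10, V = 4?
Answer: 731025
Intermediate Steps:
w(L, k) = -2 (w(L, k) = -5 + 3 = -2)
P = 776 (P = 10 + 766 = 776)
B(l) = -2/l
((13*6 + B(-2)) + P)² = ((13*6 - 2/(-2)) + 776)² = ((78 - 2*(-½)) + 776)² = ((78 + 1) + 776)² = (79 + 776)² = 855² = 731025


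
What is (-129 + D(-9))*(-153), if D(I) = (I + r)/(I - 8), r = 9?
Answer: 19737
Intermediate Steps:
D(I) = (9 + I)/(-8 + I) (D(I) = (I + 9)/(I - 8) = (9 + I)/(-8 + I))
(-129 + D(-9))*(-153) = (-129 + (9 - 9)/(-8 - 9))*(-153) = (-129 + 0/(-17))*(-153) = (-129 - 1/17*0)*(-153) = (-129 + 0)*(-153) = -129*(-153) = 19737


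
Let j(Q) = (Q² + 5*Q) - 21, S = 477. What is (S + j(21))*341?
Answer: 341682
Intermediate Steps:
j(Q) = -21 + Q² + 5*Q
(S + j(21))*341 = (477 + (-21 + 21² + 5*21))*341 = (477 + (-21 + 441 + 105))*341 = (477 + 525)*341 = 1002*341 = 341682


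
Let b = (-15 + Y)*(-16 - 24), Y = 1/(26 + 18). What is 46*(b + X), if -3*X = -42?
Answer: 310224/11 ≈ 28202.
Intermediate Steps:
X = 14 (X = -1/3*(-42) = 14)
Y = 1/44 ≈ 0.022727
b = 6590/11 (b = (-15 + 1/44)*(-16 - 24) = -659/44*(-40) = 6590/11 ≈ 599.09)
46*(b + X) = 46*(6590/11 + 14) = 46*(6744/11) = 310224/11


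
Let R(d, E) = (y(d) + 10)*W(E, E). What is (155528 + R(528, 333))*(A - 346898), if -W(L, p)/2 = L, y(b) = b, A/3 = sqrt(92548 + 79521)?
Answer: 70343976440 - 608340*sqrt(172069) ≈ 7.0092e+10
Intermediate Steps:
A = 3*sqrt(172069) (A = 3*sqrt(92548 + 79521) = 3*sqrt(172069) ≈ 1244.4)
W(L, p) = -2*L
R(d, E) = -2*E*(10 + d) (R(d, E) = (d + 10)*(-2*E) = (10 + d)*(-2*E) = -2*E*(10 + d))
(155528 + R(528, 333))*(A - 346898) = (155528 - 2*333*(10 + 528))*(3*sqrt(172069) - 346898) = (155528 - 2*333*538)*(-346898 + 3*sqrt(172069)) = (155528 - 358308)*(-346898 + 3*sqrt(172069)) = -202780*(-346898 + 3*sqrt(172069)) = 70343976440 - 608340*sqrt(172069)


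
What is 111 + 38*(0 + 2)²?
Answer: 263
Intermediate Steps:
111 + 38*(0 + 2)² = 111 + 38*2² = 111 + 38*4 = 111 + 152 = 263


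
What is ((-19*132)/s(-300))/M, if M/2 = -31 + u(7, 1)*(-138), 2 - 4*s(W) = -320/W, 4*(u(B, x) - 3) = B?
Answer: 75240/9611 ≈ 7.8285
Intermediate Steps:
u(B, x) = 3 + B/4
s(W) = ½ + 80/W (s(W) = ½ - (-5)*16/W = ½ - (-80)/W = ½ + 80/W)
M = -1373 (M = 2*(-31 + (3 + (¼)*7)*(-138)) = 2*(-31 + (3 + 7/4)*(-138)) = 2*(-31 + (19/4)*(-138)) = 2*(-31 - 1311/2) = 2*(-1373/2) = -1373)
((-19*132)/s(-300))/M = ((-19*132)/(((½)*(160 - 300)/(-300))))/(-1373) = -2508/((½)*(-1/300)*(-140))*(-1/1373) = -2508/7/30*(-1/1373) = -2508*30/7*(-1/1373) = -75240/7*(-1/1373) = 75240/9611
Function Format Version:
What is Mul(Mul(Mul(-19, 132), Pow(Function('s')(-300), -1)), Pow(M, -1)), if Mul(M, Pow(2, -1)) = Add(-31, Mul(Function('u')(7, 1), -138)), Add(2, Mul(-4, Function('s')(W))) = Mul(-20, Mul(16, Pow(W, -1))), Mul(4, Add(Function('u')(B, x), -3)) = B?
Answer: Rational(75240, 9611) ≈ 7.8285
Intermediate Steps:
Function('u')(B, x) = Add(3, Mul(Rational(1, 4), B))
Function('s')(W) = Add(Rational(1, 2), Mul(80, Pow(W, -1))) (Function('s')(W) = Add(Rational(1, 2), Mul(Rational(-1, 4), Mul(-20, Mul(16, Pow(W, -1))))) = Add(Rational(1, 2), Mul(Rational(-1, 4), Mul(-320, Pow(W, -1)))) = Add(Rational(1, 2), Mul(80, Pow(W, -1))))
M = -1373 (M = Mul(2, Add(-31, Mul(Add(3, Mul(Rational(1, 4), 7)), -138))) = Mul(2, Add(-31, Mul(Add(3, Rational(7, 4)), -138))) = Mul(2, Add(-31, Mul(Rational(19, 4), -138))) = Mul(2, Add(-31, Rational(-1311, 2))) = Mul(2, Rational(-1373, 2)) = -1373)
Mul(Mul(Mul(-19, 132), Pow(Function('s')(-300), -1)), Pow(M, -1)) = Mul(Mul(Mul(-19, 132), Pow(Mul(Rational(1, 2), Pow(-300, -1), Add(160, -300)), -1)), Pow(-1373, -1)) = Mul(Mul(-2508, Pow(Mul(Rational(1, 2), Rational(-1, 300), -140), -1)), Rational(-1, 1373)) = Mul(Mul(-2508, Pow(Rational(7, 30), -1)), Rational(-1, 1373)) = Mul(Mul(-2508, Rational(30, 7)), Rational(-1, 1373)) = Mul(Rational(-75240, 7), Rational(-1, 1373)) = Rational(75240, 9611)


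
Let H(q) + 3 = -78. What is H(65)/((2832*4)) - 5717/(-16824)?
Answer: 2641643/7940928 ≈ 0.33266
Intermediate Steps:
H(q) = -81 (H(q) = -3 - 78 = -81)
H(65)/((2832*4)) - 5717/(-16824) = -81/(2832*4) - 5717/(-16824) = -81/11328 - 5717*(-1/16824) = -81*1/11328 + 5717/16824 = -27/3776 + 5717/16824 = 2641643/7940928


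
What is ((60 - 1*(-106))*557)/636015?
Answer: 92462/636015 ≈ 0.14538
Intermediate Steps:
((60 - 1*(-106))*557)/636015 = ((60 + 106)*557)*(1/636015) = (166*557)*(1/636015) = 92462*(1/636015) = 92462/636015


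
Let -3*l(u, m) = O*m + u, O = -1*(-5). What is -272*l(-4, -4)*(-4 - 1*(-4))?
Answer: 0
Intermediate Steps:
O = 5
l(u, m) = -5*m/3 - u/3 (l(u, m) = -(5*m + u)/3 = -(u + 5*m)/3 = -5*m/3 - u/3)
-272*l(-4, -4)*(-4 - 1*(-4)) = -272*(-5/3*(-4) - 1/3*(-4))*(-4 - 1*(-4)) = -272*(20/3 + 4/3)*(-4 + 4) = -2176*0 = -272*0 = 0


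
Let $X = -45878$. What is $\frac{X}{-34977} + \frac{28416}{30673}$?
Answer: $\frac{64895198}{28995933} \approx 2.2381$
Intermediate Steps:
$\frac{X}{-34977} + \frac{28416}{30673} = - \frac{45878}{-34977} + \frac{28416}{30673} = \left(-45878\right) \left(- \frac{1}{34977}\right) + 28416 \cdot \frac{1}{30673} = \frac{45878}{34977} + \frac{768}{829} = \frac{64895198}{28995933}$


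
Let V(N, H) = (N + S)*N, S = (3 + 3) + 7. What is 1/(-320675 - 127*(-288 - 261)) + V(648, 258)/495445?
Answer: 107489272811/124332913640 ≈ 0.86453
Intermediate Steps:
S = 13 (S = 6 + 7 = 13)
V(N, H) = N*(13 + N) (V(N, H) = (N + 13)*N = (13 + N)*N = N*(13 + N))
1/(-320675 - 127*(-288 - 261)) + V(648, 258)/495445 = 1/(-320675 - 127*(-288 - 261)) + (648*(13 + 648))/495445 = 1/(-320675 - 127*(-549)) + (648*661)*(1/495445) = 1/(-320675 + 69723) + 428328*(1/495445) = 1/(-250952) + 428328/495445 = -1/250952 + 428328/495445 = 107489272811/124332913640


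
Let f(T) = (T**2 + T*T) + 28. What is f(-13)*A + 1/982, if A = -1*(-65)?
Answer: 23361781/982 ≈ 23790.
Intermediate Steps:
f(T) = 28 + 2*T**2 (f(T) = (T**2 + T**2) + 28 = 2*T**2 + 28 = 28 + 2*T**2)
A = 65
f(-13)*A + 1/982 = (28 + 2*(-13)**2)*65 + 1/982 = (28 + 2*169)*65 + 1/982 = (28 + 338)*65 + 1/982 = 366*65 + 1/982 = 23790 + 1/982 = 23361781/982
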